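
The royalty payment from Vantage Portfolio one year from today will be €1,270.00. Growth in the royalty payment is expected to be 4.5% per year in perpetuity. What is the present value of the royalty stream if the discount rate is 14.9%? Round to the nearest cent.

€12211.54

Growing perpetuity: P = D₁ / (r − g) = €1,270.0000 / (0.149 − 0.045) = €12,211.54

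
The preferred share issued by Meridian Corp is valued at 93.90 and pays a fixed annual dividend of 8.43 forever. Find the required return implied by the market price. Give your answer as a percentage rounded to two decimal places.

P = C/r ⇒ r = C/P = 8.43/93.90 = 0.089776

8.98%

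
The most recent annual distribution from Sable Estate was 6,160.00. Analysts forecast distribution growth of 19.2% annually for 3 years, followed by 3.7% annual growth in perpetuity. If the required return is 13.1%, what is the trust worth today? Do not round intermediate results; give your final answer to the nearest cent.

100102.00

D_1 = 7342.72000
D_2 = 8752.52224
D_3 = 10433.00651
Terminal value at year 3: TV = D_3×(1+g_2)/(r−g_2) = 10819.02775/0.094 = 115096.03990
P_0 = D_1/(1+r)^1 + D_2/(1+r)^2 + D_3/(1+r)^3 + TV/(1+r)^3
    = 6492.23696 + 6842.39297 + 7211.43451 + 79555.93173 = 100101.99617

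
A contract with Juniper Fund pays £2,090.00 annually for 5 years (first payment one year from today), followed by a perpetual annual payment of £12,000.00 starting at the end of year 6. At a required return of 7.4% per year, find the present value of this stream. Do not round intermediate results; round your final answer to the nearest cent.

£121960.71

PV of 5-year annuity: £2,090.00 × [1 − (1+0.074)^−5] / 0.074 = 8478.40977
Perpetuity value at year 5: £12,000.00 / 0.074 = 162162.16216
PV of perpetuity: 162162.16216 / (1+0.074)^5 = 113482.29745
Total PV = 8478.40977 + 113482.29745 = 121960.70722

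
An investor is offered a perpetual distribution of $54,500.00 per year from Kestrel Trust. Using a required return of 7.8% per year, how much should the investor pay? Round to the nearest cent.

Level perpetuity: PV = C / r = $54,500.00 / 0.078 = $698,717.95

$698717.95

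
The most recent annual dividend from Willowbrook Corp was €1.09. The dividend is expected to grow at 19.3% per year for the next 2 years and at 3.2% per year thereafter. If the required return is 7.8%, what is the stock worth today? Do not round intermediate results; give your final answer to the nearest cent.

D_1 = 1.30037
D_2 = 1.55134
Terminal value at year 2: TV = D_2×(1+g_2)/(r−g_2) = 1.60098/0.046 = 34.80401
P_0 = D_1/(1+r)^1 + D_2/(1+r)^2 + TV/(1+r)^2
    = 1.20628 + 1.33496 + 29.94965 = 32.49089

€32.49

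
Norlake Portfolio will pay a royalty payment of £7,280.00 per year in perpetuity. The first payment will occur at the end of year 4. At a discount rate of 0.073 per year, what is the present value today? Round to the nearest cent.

Value at end of year 3: C / r = £7,280.00 / 0.073 = £99,726.0274
Discount to today: PV = £99,726.0274 / (1 + 0.073)^3 = £99,726.0274 / 1.235376 = £80,725.24

£80725.24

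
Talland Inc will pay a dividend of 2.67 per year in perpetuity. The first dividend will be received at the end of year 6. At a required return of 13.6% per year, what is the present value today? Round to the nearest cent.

10.38

Value at end of year 5: C / r = 2.67 / 0.136 = 19.6324
Discount to today: PV = 19.6324 / (1 + 0.136)^5 = 19.6324 / 1.891872 = 10.38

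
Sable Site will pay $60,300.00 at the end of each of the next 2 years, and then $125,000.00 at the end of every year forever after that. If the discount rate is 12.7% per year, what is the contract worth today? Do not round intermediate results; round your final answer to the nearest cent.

PV of 2-year annuity: $60,300.00 × [1 − (1+0.127)^−2] / 0.127 = 100980.37286
Perpetuity value at year 2: $125,000.00 / 0.127 = 984251.96850
PV of perpetuity: 984251.96850 / (1+0.127)^2 = 774922.83737
Total PV = 100980.37286 + 774922.83737 = 875903.21023

$875903.21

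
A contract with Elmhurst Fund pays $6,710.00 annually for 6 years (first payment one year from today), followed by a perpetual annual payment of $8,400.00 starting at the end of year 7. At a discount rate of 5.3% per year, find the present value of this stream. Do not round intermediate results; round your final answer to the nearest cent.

$149994.33

PV of 6-year annuity: $6,710.00 × [1 − (1+0.053)^−6] / 0.053 = 33733.56447
Perpetuity value at year 6: $8,400.00 / 0.053 = 158490.56604
PV of perpetuity: 158490.56604 / (1+0.053)^6 = 116260.76849
Total PV = 33733.56447 + 116260.76849 = 149994.33296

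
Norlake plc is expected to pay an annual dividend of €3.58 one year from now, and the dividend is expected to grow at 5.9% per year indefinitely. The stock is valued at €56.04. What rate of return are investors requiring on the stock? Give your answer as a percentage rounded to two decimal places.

P = D₁/(r − g) ⇒ r = D₁/P + g = €3.5800/€56.04 + 0.059 = 0.063883 + 0.059 = 0.122883

12.29%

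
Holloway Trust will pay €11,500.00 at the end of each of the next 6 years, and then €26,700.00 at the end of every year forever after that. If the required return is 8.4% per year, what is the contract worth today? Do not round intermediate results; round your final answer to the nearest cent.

€248433.97

PV of 6-year annuity: €11,500.00 × [1 − (1+0.084)^−6] / 0.084 = 52524.11296
Perpetuity value at year 6: €26,700.00 / 0.084 = 317857.14286
PV of perpetuity: 317857.14286 / (1+0.084)^6 = 195909.85451
Total PV = 52524.11296 + 195909.85451 = 248433.96747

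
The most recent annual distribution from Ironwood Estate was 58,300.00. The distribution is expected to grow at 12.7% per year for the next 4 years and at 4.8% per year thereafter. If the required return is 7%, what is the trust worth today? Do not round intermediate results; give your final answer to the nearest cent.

3683921.76

D_1 = 65704.10000
D_2 = 74048.52070
D_3 = 83452.68283
D_4 = 94051.17355
Terminal value at year 4: TV = D_4×(1+g_2)/(r−g_2) = 98565.62988/0.022 = 4480255.90357
P_0 = D_1/(1+r)^1 + D_2/(1+r)^2 + D_3/(1+r)^3 + D_4/(1+r)^4 + TV/(1+r)^4
    = 61405.70093 + 64676.84575 + 68122.24781 + 71751.18999 + 3417965.77758 = 3683921.76207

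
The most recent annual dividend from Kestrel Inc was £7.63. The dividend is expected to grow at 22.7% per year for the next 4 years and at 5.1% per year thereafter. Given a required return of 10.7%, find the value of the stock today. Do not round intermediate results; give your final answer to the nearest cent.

D_1 = 9.36201
D_2 = 11.48719
D_3 = 14.09478
D_4 = 17.29429
Terminal value at year 4: TV = D_4×(1+g_2)/(r−g_2) = 18.17630/0.056 = 324.57680
P_0 = D_1/(1+r)^1 + D_2/(1+r)^2 + D_3/(1+r)^3 + D_4/(1+r)^4 + TV/(1+r)^4
    = 8.45710 + 9.37386 + 10.39000 + 11.51628 + 216.13594 = 255.87318

£255.87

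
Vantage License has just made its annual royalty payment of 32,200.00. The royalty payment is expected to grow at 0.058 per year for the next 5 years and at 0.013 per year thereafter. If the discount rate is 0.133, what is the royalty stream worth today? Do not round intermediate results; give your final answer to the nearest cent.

D_1 = 34067.60000
D_2 = 36043.52080
D_3 = 38134.04501
D_4 = 40345.81962
D_5 = 42685.87715
Terminal value at year 5: TV = D_5×(1+g_2)/(r−g_2) = 43240.79356/0.12 = 360339.94631
P_0 = D_1/(1+r)^1 + D_2/(1+r)^2 + D_3/(1+r)^3 + D_4/(1+r)^4 + D_5/(1+r)^5 + TV/(1+r)^5
    = 30068.49073 + 28078.07872 + 26219.42391 + 24483.80450 + 22863.07605 + 193002.46695 = 324715.34087

324715.34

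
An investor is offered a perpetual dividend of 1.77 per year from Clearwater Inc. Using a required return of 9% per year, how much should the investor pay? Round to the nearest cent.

Level perpetuity: PV = C / r = 1.77 / 0.09 = 19.67

19.67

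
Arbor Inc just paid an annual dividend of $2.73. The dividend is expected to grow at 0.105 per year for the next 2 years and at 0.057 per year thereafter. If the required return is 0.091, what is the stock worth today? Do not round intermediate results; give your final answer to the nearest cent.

D_1 = 3.01665
D_2 = 3.33340
Terminal value at year 2: TV = D_2×(1+g_2)/(r−g_2) = 3.52340/0.034 = 103.62947
P_0 = D_1/(1+r)^1 + D_2/(1+r)^2 + TV/(1+r)^2
    = 2.76503 + 2.80051 + 87.06303 = 92.62857

$92.63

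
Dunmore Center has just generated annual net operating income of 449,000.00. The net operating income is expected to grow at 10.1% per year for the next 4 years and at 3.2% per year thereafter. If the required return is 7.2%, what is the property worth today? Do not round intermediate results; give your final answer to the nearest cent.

D_1 = 494349.00000
D_2 = 544278.24900
D_3 = 599250.35215
D_4 = 659774.63772
Terminal value at year 4: TV = D_4×(1+g_2)/(r−g_2) = 680887.42612/0.04 = 17022185.65307
P_0 = D_1/(1+r)^1 + D_2/(1+r)^2 + D_3/(1+r)^3 + D_4/(1+r)^4 + TV/(1+r)^4
    = 461146.45522 + 473621.49926 + 486434.02116 + 499593.15046 + 12889503.28188 = 14810298.40797

14810298.41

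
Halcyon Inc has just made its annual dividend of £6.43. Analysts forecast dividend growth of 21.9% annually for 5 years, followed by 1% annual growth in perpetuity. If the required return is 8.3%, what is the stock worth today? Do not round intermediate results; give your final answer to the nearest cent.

£207.22

D_1 = 7.83817
D_2 = 9.55473
D_3 = 11.64721
D_4 = 14.19796
D_5 = 17.30731
Terminal value at year 5: TV = D_5×(1+g_2)/(r−g_2) = 17.48038/0.073 = 239.45726
P_0 = D_1/(1+r)^1 + D_2/(1+r)^2 + D_3/(1+r)^3 + D_4/(1+r)^4 + D_5/(1+r)^5 + TV/(1+r)^5
    = 7.23746 + 8.14632 + 9.16931 + 10.32077 + 11.61682 + 160.72585 = 207.21653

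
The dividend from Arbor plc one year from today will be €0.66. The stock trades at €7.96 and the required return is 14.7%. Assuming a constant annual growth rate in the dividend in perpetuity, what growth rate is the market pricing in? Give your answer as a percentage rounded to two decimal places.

6.41%

P = D₁/(r−g) ⇒ g = r − D₁/P = 0.147 − €0.66/€7.96 = 0.064085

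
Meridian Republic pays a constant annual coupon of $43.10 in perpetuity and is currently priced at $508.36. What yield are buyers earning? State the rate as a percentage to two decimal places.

P = C/r ⇒ r = C/P = $43.10/$508.36 = 0.084782

8.48%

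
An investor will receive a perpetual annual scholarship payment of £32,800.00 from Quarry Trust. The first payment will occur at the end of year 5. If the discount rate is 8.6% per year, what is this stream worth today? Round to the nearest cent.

Value at end of year 4: C / r = £32,800.00 / 0.086 = £381,395.3488
Discount to today: PV = £381,395.3488 / (1 + 0.086)^4 = £381,395.3488 / 1.390975 = £274,192.83

£274192.83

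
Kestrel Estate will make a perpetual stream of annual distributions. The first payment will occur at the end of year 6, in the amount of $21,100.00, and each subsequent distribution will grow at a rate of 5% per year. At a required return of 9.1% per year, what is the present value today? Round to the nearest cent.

$332946.80

Value at end of year 5: C₁ / (r − g) = $21,100.00 / (0.091 − 0.05) = $514,634.1463
Discount to today: PV = $514,634.1463 / (1 + 0.091)^5 = $514,634.1463 / 1.545695 = $332,946.80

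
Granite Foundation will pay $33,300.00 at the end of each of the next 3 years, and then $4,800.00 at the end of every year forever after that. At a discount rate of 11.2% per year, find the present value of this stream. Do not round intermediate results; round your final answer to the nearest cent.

$112261.46

PV of 3-year annuity: $33,300.00 × [1 − (1+0.112)^−3] / 0.112 = 81093.46951
Perpetuity value at year 3: $4,800.00 / 0.112 = 42857.14286
PV of perpetuity: 42857.14286 / (1+0.112)^3 = 31167.99410
Total PV = 81093.46951 + 31167.99410 = 112261.46361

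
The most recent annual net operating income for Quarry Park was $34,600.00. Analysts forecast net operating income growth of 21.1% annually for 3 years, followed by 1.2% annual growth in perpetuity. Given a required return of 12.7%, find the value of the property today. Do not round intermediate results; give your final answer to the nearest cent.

D_1 = 41900.60000
D_2 = 50741.62660
D_3 = 61448.10981
Terminal value at year 3: TV = D_3×(1+g_2)/(r−g_2) = 62185.48713/0.115 = 540743.36635
P_0 = D_1/(1+r)^1 + D_2/(1+r)^2 + D_3/(1+r)^3 + TV/(1+r)^3
    = 37178.88199 + 39949.97878 + 42927.61695 + 377763.02918 = 497819.50690

$497819.51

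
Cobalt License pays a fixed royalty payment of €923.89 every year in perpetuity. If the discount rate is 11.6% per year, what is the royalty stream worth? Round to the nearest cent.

€7964.57

Level perpetuity: PV = C / r = €923.89 / 0.116 = €7,964.57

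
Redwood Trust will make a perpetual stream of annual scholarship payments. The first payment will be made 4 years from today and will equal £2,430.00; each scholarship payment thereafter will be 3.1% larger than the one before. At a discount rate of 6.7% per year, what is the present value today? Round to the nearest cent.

£55566.18

Value at end of year 3: C₁ / (r − g) = £2,430.00 / (0.067 − 0.031) = £67,500.0000
Discount to today: PV = £67,500.0000 / (1 + 0.067)^3 = £67,500.0000 / 1.214768 = £55,566.18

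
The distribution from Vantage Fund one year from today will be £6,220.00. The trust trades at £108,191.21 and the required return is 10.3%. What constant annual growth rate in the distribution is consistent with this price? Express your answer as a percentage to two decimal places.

P = D₁/(r−g) ⇒ g = r − D₁/P = 0.103 − £6,220.00/£108,191.21 = 0.045509

4.55%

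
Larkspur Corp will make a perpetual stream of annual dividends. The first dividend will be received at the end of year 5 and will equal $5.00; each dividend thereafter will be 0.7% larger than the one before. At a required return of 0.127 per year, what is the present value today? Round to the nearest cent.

Value at end of year 4: C₁ / (r − g) = $5.00 / (0.127 − 0.007) = $41.6667
Discount to today: PV = $41.6667 / (1 + 0.127)^4 = $41.6667 / 1.613228 = $25.83

$25.83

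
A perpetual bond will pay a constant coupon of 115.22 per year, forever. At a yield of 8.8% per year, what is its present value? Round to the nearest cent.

1309.32

Level perpetuity: PV = C / r = 115.22 / 0.088 = 1,309.32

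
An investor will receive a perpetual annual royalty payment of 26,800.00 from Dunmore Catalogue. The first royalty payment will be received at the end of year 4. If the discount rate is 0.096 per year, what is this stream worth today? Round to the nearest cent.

212046.89

Value at end of year 3: C / r = 26,800.00 / 0.096 = 279,166.6667
Discount to today: PV = 279,166.6667 / (1 + 0.096)^3 = 279,166.6667 / 1.316533 = 212,046.89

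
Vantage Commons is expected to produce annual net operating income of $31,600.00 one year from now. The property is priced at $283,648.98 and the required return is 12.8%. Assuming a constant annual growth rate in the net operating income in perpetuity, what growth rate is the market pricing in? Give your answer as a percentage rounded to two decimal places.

P = D₁/(r−g) ⇒ g = r − D₁/P = 0.128 − $31,600.00/$283,648.98 = 0.016595

1.66%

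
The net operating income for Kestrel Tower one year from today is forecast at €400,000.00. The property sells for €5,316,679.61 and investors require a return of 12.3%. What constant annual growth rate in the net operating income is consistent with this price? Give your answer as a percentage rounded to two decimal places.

P = D₁/(r−g) ⇒ g = r − D₁/P = 0.123 − €400,000.00/€5,316,679.61 = 0.047765

4.78%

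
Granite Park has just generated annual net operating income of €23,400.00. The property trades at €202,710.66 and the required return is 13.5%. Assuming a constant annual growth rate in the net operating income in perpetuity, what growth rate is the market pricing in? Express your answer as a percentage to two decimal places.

1.75%

P = D₀(1+g)/(r−g) ⇒ P(r−g) = D₀(1+g) ⇒ g(P+D₀) = P·r − D₀
g = (P·r − D₀)/(P + D₀) = (€202,710.66×0.135 − €23,400.00) / (€202,710.66 + €23,400.00) = 0.017540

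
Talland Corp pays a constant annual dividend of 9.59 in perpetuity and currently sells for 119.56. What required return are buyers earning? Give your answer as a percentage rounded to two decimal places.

P = C/r ⇒ r = C/P = 9.59/119.56 = 0.080211

8.02%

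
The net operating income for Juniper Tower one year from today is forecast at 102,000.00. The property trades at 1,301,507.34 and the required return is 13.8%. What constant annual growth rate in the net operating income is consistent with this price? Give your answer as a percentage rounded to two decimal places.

P = D₁/(r−g) ⇒ g = r − D₁/P = 0.138 − 102,000.00/1,301,507.34 = 0.059629

5.96%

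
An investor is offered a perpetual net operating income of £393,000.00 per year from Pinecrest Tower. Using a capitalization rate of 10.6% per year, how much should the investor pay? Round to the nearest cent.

£3707547.17

Level perpetuity: PV = C / r = £393,000.00 / 0.106 = £3,707,547.17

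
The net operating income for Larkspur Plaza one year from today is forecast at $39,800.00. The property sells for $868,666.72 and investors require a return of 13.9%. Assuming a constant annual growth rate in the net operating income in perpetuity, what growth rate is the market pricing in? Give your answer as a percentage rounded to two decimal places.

9.32%

P = D₁/(r−g) ⇒ g = r − D₁/P = 0.139 − $39,800.00/$868,666.72 = 0.093183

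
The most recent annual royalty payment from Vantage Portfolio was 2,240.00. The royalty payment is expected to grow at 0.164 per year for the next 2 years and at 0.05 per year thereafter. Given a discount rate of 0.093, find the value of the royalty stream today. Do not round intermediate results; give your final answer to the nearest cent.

D_1 = 2607.36000
D_2 = 3034.96704
Terminal value at year 2: TV = D_2×(1+g_2)/(r−g_2) = 3186.71539/0.043 = 74109.66028
P_0 = D_1/(1+r)^1 + D_2/(1+r)^2 + TV/(1+r)^2
    = 2385.50778 + 2540.46757 + 62034.67318 = 66960.64852

66960.65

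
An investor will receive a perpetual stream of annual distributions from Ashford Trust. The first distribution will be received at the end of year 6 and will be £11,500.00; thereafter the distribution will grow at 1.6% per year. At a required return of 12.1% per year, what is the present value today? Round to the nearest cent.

£61870.05

Value at end of year 5: C₁ / (r − g) = £11,500.00 / (0.121 − 0.016) = £109,523.8095
Discount to today: PV = £109,523.8095 / (1 + 0.121)^5 = £109,523.8095 / 1.770223 = £61,870.05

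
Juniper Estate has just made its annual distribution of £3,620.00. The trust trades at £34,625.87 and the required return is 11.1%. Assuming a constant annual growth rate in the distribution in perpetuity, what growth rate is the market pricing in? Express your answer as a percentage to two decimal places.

0.58%

P = D₀(1+g)/(r−g) ⇒ P(r−g) = D₀(1+g) ⇒ g(P+D₀) = P·r − D₀
g = (P·r − D₀)/(P + D₀) = (£34,625.87×0.111 − £3,620.00) / (£34,625.87 + £3,620.00) = 0.005843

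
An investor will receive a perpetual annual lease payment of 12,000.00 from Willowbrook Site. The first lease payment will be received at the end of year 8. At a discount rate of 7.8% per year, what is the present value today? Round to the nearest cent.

Value at end of year 7: C / r = 12,000.00 / 0.078 = 153,846.1538
Discount to today: PV = 153,846.1538 / (1 + 0.078)^7 = 153,846.1538 / 1.691731 = 90,940.08

90940.08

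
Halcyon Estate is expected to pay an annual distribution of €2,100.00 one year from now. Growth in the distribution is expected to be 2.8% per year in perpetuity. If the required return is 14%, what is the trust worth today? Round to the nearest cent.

€18750.00

Growing perpetuity: P = D₁ / (r − g) = €2,100.0000 / (0.14 − 0.028) = €18,750.00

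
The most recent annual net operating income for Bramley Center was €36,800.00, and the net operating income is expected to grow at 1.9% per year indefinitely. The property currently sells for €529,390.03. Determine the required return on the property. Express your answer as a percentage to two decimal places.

8.98%

D₁ = €36,800.00 × 1.019 = €37,499.2000
P = D₁/(r − g) ⇒ r = D₁/P + g = €37,499.2000/€529,390.03 + 0.019 = 0.070835 + 0.019 = 0.089835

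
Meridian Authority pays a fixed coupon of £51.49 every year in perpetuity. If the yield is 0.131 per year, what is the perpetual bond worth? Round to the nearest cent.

Level perpetuity: PV = C / r = £51.49 / 0.131 = £393.05

£393.05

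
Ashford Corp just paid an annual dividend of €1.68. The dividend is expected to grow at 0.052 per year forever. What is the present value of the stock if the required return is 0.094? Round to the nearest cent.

€42.08

D₁ = D₀ × (1 + g) = €1.68 × 1.052 = €1.7674
Growing perpetuity: P = D₁ / (r − g) = €1.7674 / (0.094 − 0.052) = €42.08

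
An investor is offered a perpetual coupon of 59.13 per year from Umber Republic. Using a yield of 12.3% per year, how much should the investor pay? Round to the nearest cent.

480.73

Level perpetuity: PV = C / r = 59.13 / 0.123 = 480.73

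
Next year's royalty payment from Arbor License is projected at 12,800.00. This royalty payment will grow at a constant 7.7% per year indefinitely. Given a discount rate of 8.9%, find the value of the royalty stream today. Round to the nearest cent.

1066666.67

Growing perpetuity: P = D₁ / (r − g) = 12,800.0000 / (0.089 − 0.077) = 1,066,666.67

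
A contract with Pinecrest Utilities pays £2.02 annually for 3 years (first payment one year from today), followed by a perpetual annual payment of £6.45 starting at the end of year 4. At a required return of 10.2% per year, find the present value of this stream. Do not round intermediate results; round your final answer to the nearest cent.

£52.26

PV of 3-year annuity: £2.02 × [1 − (1+0.102)^−3] / 0.102 = 5.00581
Perpetuity value at year 3: £6.45 / 0.102 = 63.23529
PV of perpetuity: 63.23529 / (1+0.102)^3 = 47.25141
Total PV = 5.00581 + 47.25141 = 52.25721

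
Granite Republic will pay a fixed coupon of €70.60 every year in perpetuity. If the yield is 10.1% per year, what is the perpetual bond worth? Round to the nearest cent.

Level perpetuity: PV = C / r = €70.60 / 0.101 = €699.01

€699.01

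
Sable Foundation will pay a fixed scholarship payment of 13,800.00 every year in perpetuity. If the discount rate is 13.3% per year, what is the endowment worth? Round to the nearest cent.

103759.40

Level perpetuity: PV = C / r = 13,800.00 / 0.133 = 103,759.40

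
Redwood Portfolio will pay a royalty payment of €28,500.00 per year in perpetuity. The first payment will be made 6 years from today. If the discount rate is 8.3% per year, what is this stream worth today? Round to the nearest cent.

Value at end of year 5: C / r = €28,500.00 / 0.083 = €343,373.4940
Discount to today: PV = €343,373.4940 / (1 + 0.083)^5 = €343,373.4940 / 1.489849 = €230,475.35

€230475.35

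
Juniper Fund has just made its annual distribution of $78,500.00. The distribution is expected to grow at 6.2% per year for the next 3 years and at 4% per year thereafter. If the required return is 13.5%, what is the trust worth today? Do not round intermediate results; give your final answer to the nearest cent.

$910472.81

D_1 = 83367.00000
D_2 = 88535.75400
D_3 = 94024.97075
Terminal value at year 3: TV = D_3×(1+g_2)/(r−g_2) = 97785.96958/0.095 = 1029325.99556
P_0 = D_1/(1+r)^1 + D_2/(1+r)^2 + D_3/(1+r)^3 + TV/(1+r)^3
    = 73451.10132 + 68726.93357 + 64306.61097 + 703988.16222 = 910472.80808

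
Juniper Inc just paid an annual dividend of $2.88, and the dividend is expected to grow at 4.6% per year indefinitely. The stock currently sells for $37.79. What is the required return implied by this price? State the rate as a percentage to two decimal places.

D₁ = $2.88 × 1.046 = $3.0125
P = D₁/(r − g) ⇒ r = D₁/P + g = $3.0125/$37.79 + 0.046 = 0.079716 + 0.046 = 0.125716

12.57%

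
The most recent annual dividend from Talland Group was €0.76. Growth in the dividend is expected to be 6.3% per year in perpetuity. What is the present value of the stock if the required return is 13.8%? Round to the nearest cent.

D₁ = D₀ × (1 + g) = €0.76 × 1.063 = €0.8079
Growing perpetuity: P = D₁ / (r − g) = €0.8079 / (0.138 − 0.063) = €10.77

€10.77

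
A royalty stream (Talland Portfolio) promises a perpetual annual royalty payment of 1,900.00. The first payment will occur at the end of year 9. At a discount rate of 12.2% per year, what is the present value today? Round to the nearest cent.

6200.85

Value at end of year 8: C / r = 1,900.00 / 0.122 = 15,573.7705
Discount to today: PV = 15,573.7705 / (1 + 0.122)^8 = 15,573.7705 / 2.511556 = 6,200.85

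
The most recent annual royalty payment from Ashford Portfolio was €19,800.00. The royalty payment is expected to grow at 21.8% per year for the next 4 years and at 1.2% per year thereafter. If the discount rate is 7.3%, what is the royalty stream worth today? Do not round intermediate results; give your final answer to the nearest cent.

€655212.14

D_1 = 24116.40000
D_2 = 29373.77520
D_3 = 35777.25819
D_4 = 43576.70048
Terminal value at year 4: TV = D_4×(1+g_2)/(r−g_2) = 44099.62089/0.061 = 722944.60468
P_0 = D_1/(1+r)^1 + D_2/(1+r)^2 + D_3/(1+r)^3 + D_4/(1+r)^4 + TV/(1+r)^4
    = 22475.67568 + 25512.92915 + 28960.62227 + 32874.21988 + 545388.69699 = 655212.14396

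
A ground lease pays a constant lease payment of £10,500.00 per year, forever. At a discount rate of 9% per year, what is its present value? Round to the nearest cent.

£116666.67

Level perpetuity: PV = C / r = £10,500.00 / 0.09 = £116,666.67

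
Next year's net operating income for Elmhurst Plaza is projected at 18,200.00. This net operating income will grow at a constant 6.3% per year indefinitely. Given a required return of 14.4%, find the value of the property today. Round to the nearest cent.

224691.36

Growing perpetuity: P = D₁ / (r − g) = 18,200.0000 / (0.144 − 0.063) = 224,691.36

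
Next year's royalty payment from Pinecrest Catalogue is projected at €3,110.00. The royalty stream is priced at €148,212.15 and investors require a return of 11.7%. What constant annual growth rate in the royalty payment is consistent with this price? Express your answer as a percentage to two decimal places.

P = D₁/(r−g) ⇒ g = r − D₁/P = 0.117 − €3,110.00/€148,212.15 = 0.096017

9.60%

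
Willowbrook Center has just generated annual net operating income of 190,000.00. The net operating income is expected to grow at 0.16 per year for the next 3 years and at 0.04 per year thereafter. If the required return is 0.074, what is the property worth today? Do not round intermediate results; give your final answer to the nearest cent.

D_1 = 220400.00000
D_2 = 255664.00000
D_3 = 296570.24000
Terminal value at year 3: TV = D_3×(1+g_2)/(r−g_2) = 308433.04960/0.034 = 9071560.28235
P_0 = D_1/(1+r)^1 + D_2/(1+r)^2 + D_3/(1+r)^3 + TV/(1+r)^3
    = 205214.15270 + 221646.57089 + 239394.80654 + 7322664.67076 = 7988920.20089

7988920.20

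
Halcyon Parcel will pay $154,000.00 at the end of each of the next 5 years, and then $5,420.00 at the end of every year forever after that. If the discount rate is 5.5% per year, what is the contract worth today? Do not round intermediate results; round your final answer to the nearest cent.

$733024.32

PV of 5-year annuity: $154,000.00 × [1 − (1+0.055)^−5] / 0.055 = 657623.80925
Perpetuity value at year 5: $5,420.00 / 0.055 = 98545.45455
PV of perpetuity: 98545.45455 / (1+0.055)^5 = 75400.51269
Total PV = 657623.80925 + 75400.51269 = 733024.32193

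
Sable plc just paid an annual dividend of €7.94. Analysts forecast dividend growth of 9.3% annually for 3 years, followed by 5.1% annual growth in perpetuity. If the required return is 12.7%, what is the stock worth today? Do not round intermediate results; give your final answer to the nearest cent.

D_1 = 8.67842
D_2 = 9.48551
D_3 = 10.36767
Terminal value at year 3: TV = D_3×(1+g_2)/(r−g_2) = 10.89642/0.076 = 143.37390
P_0 = D_1/(1+r)^1 + D_2/(1+r)^2 + D_3/(1+r)^3 + TV/(1+r)^3
    = 7.70046 + 7.46815 + 7.24285 + 100.16093 = 122.57239

€122.57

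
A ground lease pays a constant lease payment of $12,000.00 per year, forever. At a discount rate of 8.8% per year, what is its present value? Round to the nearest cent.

Level perpetuity: PV = C / r = $12,000.00 / 0.088 = $136,363.64

$136363.64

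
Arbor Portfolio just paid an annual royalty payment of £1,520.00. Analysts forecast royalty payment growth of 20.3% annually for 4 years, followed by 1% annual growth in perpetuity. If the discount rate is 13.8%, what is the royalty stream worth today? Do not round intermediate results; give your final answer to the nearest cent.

£21977.03

D_1 = 1828.56000
D_2 = 2199.75768
D_3 = 2646.30849
D_4 = 3183.50911
Terminal value at year 4: TV = D_4×(1+g_2)/(r−g_2) = 3215.34420/0.128 = 25119.87659
P_0 = D_1/(1+r)^1 + D_2/(1+r)^2 + D_3/(1+r)^3 + D_4/(1+r)^4 + TV/(1+r)^4
    = 1606.81898 + 1698.59687 + 1795.61690 + 1898.17850 + 14977.81469 = 21977.02594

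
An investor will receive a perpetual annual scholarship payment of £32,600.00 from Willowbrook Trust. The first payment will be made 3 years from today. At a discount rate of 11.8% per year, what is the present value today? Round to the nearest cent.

£221030.39

Value at end of year 2: C / r = £32,600.00 / 0.118 = £276,271.1864
Discount to today: PV = £276,271.1864 / (1 + 0.118)^2 = £276,271.1864 / 1.249924 = £221,030.39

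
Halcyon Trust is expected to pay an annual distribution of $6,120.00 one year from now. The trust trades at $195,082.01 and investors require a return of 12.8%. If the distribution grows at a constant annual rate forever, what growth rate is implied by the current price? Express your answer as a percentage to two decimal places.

9.66%

P = D₁/(r−g) ⇒ g = r − D₁/P = 0.128 − $6,120.00/$195,082.01 = 0.096629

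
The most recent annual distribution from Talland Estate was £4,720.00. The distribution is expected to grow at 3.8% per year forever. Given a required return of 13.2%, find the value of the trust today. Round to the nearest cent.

£52120.85

D₁ = D₀ × (1 + g) = £4,720.00 × 1.038 = £4,899.3600
Growing perpetuity: P = D₁ / (r − g) = £4,899.3600 / (0.132 − 0.038) = £52,120.85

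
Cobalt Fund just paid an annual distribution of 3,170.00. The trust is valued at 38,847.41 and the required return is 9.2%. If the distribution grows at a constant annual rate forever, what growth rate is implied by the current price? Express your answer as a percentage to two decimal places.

0.96%

P = D₀(1+g)/(r−g) ⇒ P(r−g) = D₀(1+g) ⇒ g(P+D₀) = P·r − D₀
g = (P·r − D₀)/(P + D₀) = (38,847.41×0.092 − 3,170.00) / (38,847.41 + 3,170.00) = 0.009614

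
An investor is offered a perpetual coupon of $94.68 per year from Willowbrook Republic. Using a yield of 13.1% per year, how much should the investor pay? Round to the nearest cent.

$722.75

Level perpetuity: PV = C / r = $94.68 / 0.131 = $722.75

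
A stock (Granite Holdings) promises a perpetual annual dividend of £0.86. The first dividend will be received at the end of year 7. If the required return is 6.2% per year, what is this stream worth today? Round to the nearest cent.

Value at end of year 6: C / r = £0.86 / 0.062 = £13.8710
Discount to today: PV = £13.8710 / (1 + 0.062)^6 = £13.8710 / 1.434654 = £9.67

£9.67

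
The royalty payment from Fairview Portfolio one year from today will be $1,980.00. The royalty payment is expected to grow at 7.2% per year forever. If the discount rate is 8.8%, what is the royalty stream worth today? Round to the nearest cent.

$123750.00

Growing perpetuity: P = D₁ / (r − g) = $1,980.0000 / (0.088 − 0.072) = $123,750.00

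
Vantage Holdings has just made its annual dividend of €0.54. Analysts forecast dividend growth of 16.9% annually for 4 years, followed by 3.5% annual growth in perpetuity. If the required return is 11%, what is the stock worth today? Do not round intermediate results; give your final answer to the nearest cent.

D_1 = 0.63126
D_2 = 0.73794
D_3 = 0.86266
D_4 = 1.00844
Terminal value at year 4: TV = D_4×(1+g_2)/(r−g_2) = 1.04374/0.075 = 13.91653
P_0 = D_1/(1+r)^1 + D_2/(1+r)^2 + D_3/(1+r)^3 + D_4/(1+r)^4 + TV/(1+r)^4
    = 0.56870 + 0.59893 + 0.63077 + 0.66429 + 9.16725 = 11.62994

€11.63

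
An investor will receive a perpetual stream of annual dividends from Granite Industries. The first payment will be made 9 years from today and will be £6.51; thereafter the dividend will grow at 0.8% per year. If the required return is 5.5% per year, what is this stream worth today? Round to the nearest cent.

Value at end of year 8: C₁ / (r − g) = £6.51 / (0.055 − 0.008) = £138.5106
Discount to today: PV = £138.5106 / (1 + 0.055)^8 = £138.5106 / 1.534687 = £90.25

£90.25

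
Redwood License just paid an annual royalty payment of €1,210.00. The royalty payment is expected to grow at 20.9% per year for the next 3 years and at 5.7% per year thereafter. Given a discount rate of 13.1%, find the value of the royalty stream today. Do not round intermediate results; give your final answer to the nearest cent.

D_1 = 1462.89000
D_2 = 1768.63401
D_3 = 2138.27852
Terminal value at year 3: TV = D_3×(1+g_2)/(r−g_2) = 2260.16039/0.074 = 30542.70802
P_0 = D_1/(1+r)^1 + D_2/(1+r)^2 + D_3/(1+r)^3 + TV/(1+r)^3
    = 1293.44828 + 1382.65161 + 1478.00689 + 21111.53082 = 25265.63759

€25265.64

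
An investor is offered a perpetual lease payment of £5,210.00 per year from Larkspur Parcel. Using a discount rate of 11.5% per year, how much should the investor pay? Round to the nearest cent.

Level perpetuity: PV = C / r = £5,210.00 / 0.115 = £45,304.35

£45304.35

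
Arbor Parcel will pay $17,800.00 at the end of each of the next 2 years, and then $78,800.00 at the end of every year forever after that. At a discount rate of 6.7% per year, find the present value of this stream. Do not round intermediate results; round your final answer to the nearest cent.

PV of 2-year annuity: $17,800.00 × [1 − (1+0.067)^−2] / 0.067 = 32317.04478
Perpetuity value at year 2: $78,800.00 / 0.067 = 1176119.40299
PV of perpetuity: 1176119.40299 / (1+0.067)^2 = 1033052.93506
Total PV = 32317.04478 + 1033052.93506 = 1065369.97985

$1065369.98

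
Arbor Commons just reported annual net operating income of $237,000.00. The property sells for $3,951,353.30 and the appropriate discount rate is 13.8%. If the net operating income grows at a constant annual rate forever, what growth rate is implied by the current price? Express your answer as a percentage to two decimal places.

7.36%

P = D₀(1+g)/(r−g) ⇒ P(r−g) = D₀(1+g) ⇒ g(P+D₀) = P·r − D₀
g = (P·r − D₀)/(P + D₀) = ($3,951,353.30×0.138 − $237,000.00) / ($3,951,353.30 + $237,000.00) = 0.073606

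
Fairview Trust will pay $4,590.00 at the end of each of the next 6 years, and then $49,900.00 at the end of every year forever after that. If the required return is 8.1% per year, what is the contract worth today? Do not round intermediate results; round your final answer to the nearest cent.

$407220.63

PV of 6-year annuity: $4,590.00 × [1 − (1+0.081)^−6] / 0.081 = 21154.79988
Perpetuity value at year 6: $49,900.00 / 0.081 = 616049.38272
PV of perpetuity: 616049.38272 / (1+0.081)^6 = 386065.82852
Total PV = 21154.79988 + 386065.82852 = 407220.62839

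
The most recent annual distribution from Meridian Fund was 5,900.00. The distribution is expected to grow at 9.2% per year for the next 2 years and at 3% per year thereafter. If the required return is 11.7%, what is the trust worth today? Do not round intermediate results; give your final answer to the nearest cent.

78165.67

D_1 = 6442.80000
D_2 = 7035.53760
Terminal value at year 2: TV = D_2×(1+g_2)/(r−g_2) = 7246.60373/0.087 = 83294.29572
P_0 = D_1/(1+r)^1 + D_2/(1+r)^2 + TV/(1+r)^2
    = 5767.94987 + 5638.85520 + 66758.86036 = 78165.66542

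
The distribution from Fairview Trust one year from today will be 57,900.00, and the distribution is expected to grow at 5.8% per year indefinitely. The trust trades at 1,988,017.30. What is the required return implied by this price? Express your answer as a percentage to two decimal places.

8.71%

P = D₁/(r − g) ⇒ r = D₁/P + g = 57,900.0000/1,988,017.30 + 0.058 = 0.029124 + 0.058 = 0.087124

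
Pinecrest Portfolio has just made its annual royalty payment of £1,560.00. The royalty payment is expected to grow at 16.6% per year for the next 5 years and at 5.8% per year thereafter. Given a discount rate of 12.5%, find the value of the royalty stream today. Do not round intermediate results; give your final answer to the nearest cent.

£38157.62

D_1 = 1818.96000
D_2 = 2120.90736
D_3 = 2472.97798
D_4 = 2883.49233
D_5 = 3362.15205
Terminal value at year 5: TV = D_5×(1+g_2)/(r−g_2) = 3557.15687/0.067 = 53091.89361
P_0 = D_1/(1+r)^1 + D_2/(1+r)^2 + D_3/(1+r)^3 + D_4/(1+r)^4 + D_5/(1+r)^5 + TV/(1+r)^5
    = 1616.85333 + 1675.77865 + 1736.85148 + 1800.15006 + 1865.75553 + 29462.22916 = 38157.61823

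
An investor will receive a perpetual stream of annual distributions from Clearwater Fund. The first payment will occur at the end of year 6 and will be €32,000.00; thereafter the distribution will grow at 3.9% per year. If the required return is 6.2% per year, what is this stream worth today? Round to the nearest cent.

Value at end of year 5: C₁ / (r − g) = €32,000.00 / (0.062 − 0.039) = €1,391,304.3478
Discount to today: PV = €1,391,304.3478 / (1 + 0.062)^5 = €1,391,304.3478 / 1.350898 = €1,029,910.67

€1029910.67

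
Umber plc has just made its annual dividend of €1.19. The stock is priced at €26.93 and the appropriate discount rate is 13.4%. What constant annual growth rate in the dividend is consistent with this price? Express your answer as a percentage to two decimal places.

P = D₀(1+g)/(r−g) ⇒ P(r−g) = D₀(1+g) ⇒ g(P+D₀) = P·r − D₀
g = (P·r − D₀)/(P + D₀) = (€26.93×0.134 − €1.19) / (€26.93 + €1.19) = 0.086011

8.60%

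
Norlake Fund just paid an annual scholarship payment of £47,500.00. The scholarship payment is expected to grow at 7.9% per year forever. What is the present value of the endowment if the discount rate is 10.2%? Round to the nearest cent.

D₁ = D₀ × (1 + g) = £47,500.00 × 1.079 = £51,252.5000
Growing perpetuity: P = D₁ / (r − g) = £51,252.5000 / (0.102 − 0.079) = £2,228,369.57

£2228369.57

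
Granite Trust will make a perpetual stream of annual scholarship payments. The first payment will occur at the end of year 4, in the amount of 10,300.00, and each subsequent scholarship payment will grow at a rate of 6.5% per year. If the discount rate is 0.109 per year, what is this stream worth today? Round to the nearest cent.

171628.70

Value at end of year 3: C₁ / (r − g) = 10,300.00 / (0.109 − 0.065) = 234,090.9091
Discount to today: PV = 234,090.9091 / (1 + 0.109)^3 = 234,090.9091 / 1.363938 = 171,628.70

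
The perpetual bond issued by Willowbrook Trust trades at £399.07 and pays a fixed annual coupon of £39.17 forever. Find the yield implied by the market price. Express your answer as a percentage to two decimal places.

9.82%

P = C/r ⇒ r = C/P = £39.17/£399.07 = 0.098153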